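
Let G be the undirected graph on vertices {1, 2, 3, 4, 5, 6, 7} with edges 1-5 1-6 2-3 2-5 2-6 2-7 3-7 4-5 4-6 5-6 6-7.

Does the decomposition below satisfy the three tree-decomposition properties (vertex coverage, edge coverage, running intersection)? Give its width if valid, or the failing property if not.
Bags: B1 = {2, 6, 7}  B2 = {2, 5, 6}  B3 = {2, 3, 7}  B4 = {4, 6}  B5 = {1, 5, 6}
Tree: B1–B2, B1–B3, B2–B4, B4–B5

No — edge (5,4) lies in no bag.

A tree decomposition must satisfy three properties: every vertex lies in some bag; for every edge, both endpoints lie together in some bag; and for every vertex, the bags containing it form a connected subtree. Here edge (5,4) lies in no bag, so the decomposition is invalid.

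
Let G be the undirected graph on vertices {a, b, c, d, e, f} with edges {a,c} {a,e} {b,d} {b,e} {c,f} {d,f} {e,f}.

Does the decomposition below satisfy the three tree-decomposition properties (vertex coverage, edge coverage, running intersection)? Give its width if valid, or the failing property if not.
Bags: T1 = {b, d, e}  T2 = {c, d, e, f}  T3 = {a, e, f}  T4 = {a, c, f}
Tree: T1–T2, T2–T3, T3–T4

No — bags containing vertex c are not connected in the tree.

A tree decomposition must satisfy three properties: every vertex lies in some bag; for every edge, both endpoints lie together in some bag; and for every vertex, the bags containing it form a connected subtree. Here bags containing vertex c are not connected in the tree, so the decomposition is invalid.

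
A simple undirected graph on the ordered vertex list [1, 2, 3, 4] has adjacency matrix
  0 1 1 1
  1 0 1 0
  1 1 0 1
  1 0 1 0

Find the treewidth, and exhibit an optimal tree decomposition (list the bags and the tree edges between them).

Each bag holds 3 vertices, so the decomposition has width 2, which upper-bounds the treewidth. On the other hand G contains the 3-clique {1, 2, 3}. A clique must lie in a single bag of any decomposition, so no decomposition can have width below 2. Combining the bounds, tw(G) = 2.

Treewidth 2.
One such decomposition:
Bags: B1 = {1, 2, 3}  B2 = {1, 3, 4}
Tree: B1–B2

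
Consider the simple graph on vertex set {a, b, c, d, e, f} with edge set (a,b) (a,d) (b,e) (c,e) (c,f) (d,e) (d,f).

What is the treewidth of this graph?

A width-2 tree decomposition is:
Bags: B1 = {a, b, d}  B2 = {b, d, e}  B3 = {d, e, f}  B4 = {c, e, f}
Tree: B1–B2, B2–B3, B3–B4
Each bag holds 3 vertices, so the decomposition has width 2, which upper-bounds the treewidth. The edges a–b–e–d–a form a cycle, so G is not a tree and its treewidth is at least 2. Therefore the treewidth is 2.

2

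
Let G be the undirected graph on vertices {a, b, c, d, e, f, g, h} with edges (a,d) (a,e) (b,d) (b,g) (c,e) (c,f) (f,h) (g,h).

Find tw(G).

A width-2 tree decomposition is:
Bags: B1 = {a, b, d}  B2 = {a, b, e}  B3 = {b, c, e}  B4 = {b, c, f}  B5 = {b, f, h}  B6 = {b, g, h}
Tree: B1–B2, B2–B3, B3–B4, B4–B5, B5–B6
Each bag holds 3 vertices, so the decomposition has width 2, which upper-bounds the treewidth. For the lower bound, G contains the cycle b–d–a–e–c–f–h–g–b, so G is not a forest; only forests have treewidth ≤ 1, hence tw(G) ≥ 2. Combining the bounds, tw(G) = 2.

2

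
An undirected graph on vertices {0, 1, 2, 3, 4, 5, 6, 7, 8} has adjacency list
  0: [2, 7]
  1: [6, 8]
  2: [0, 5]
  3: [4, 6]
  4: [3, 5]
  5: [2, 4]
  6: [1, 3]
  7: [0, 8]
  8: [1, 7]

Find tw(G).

2

A width-2 tree decomposition is:
Bags: B1 = {0, 7, 8}  B2 = {0, 2, 8}  B3 = {2, 5, 8}  B4 = {4, 5, 8}  B5 = {3, 4, 8}  B6 = {3, 6, 8}  B7 = {1, 6, 8}
Tree: B1–B2, B2–B3, B3–B4, B4–B5, B5–B6, B6–B7
Each bag holds 3 vertices, so the decomposition has width 2, which upper-bounds the treewidth. For the lower bound, G contains the cycle 8–7–0–2–5–4–3–6–1–8, so G is not a forest; only forests have treewidth ≤ 1, hence tw(G) ≥ 2. Combining the bounds, tw(G) = 2.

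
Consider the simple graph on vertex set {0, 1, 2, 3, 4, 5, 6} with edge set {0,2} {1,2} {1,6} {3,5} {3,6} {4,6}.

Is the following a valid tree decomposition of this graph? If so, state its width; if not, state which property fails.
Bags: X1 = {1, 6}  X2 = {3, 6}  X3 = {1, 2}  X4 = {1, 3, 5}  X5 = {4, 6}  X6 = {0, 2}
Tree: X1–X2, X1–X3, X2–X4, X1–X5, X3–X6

No — bags containing vertex 1 are not connected in the tree.

A tree decomposition must satisfy three properties: every vertex lies in some bag; for every edge, both endpoints lie together in some bag; and for every vertex, the bags containing it form a connected subtree. Here bags containing vertex 1 are not connected in the tree, so the decomposition is invalid.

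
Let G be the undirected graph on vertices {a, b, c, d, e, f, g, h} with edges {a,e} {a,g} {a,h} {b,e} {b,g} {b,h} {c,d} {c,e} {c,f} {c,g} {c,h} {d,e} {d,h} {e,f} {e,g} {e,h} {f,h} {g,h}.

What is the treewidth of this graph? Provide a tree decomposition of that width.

Treewidth 3.
One optimal decomposition is:
Bags: B1 = {c, e, g, h}  B2 = {b, e, g, h}  B3 = {c, e, f, h}  B4 = {a, e, g, h}  B5 = {c, d, e, h}
Tree: B1–B2, B1–B3, B1–B4, B3–B5

The largest bag has 4 vertices, giving width 3; this decomposition certifies tw(G) ≤ 3. For the lower bound, the 4 vertices {c, d, e, h} are pairwise adjacent, and any tree decomposition puts a clique entirely inside one bag — forcing width ≥ 3. Combining the bounds, tw(G) = 3.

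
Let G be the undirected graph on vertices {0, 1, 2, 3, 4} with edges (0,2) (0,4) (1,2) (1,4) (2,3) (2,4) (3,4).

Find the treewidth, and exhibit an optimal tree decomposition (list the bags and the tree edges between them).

Each bag holds 3 vertices, so the decomposition has width 2, which upper-bounds the treewidth. On the other hand G contains the 3-clique {0, 2, 4}. A clique must lie in a single bag of any decomposition, so no decomposition can have width below 2. Combining the bounds, tw(G) = 2.

Treewidth 2.
Bags: B1 = {0, 2, 4}  B2 = {1, 2, 4}  B3 = {2, 3, 4}
Tree: B1–B2, B2–B3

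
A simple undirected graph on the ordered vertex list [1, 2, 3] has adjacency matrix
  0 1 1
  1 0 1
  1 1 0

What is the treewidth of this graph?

2

A width-2 tree decomposition is:
Bags: B1 = {1, 2, 3}
Tree: (single bag)
With just one bag of size 3, the width is 3 − 1 = 2, so tw(G) ≤ 2. On the other hand G contains the 3-clique {1, 2, 3}. A clique must lie in a single bag of any decomposition, so no decomposition can have width below 2. The upper and lower bounds meet at 2, so that is the treewidth.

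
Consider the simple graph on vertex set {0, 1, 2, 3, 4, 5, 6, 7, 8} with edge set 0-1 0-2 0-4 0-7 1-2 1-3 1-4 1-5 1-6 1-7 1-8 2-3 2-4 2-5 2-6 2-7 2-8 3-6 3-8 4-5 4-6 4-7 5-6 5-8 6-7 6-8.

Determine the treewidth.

A width-4 tree decomposition is:
Bags: B1 = {1, 2, 5, 6, 8}  B2 = {1, 2, 4, 5, 6}  B3 = {1, 2, 4, 6, 7}  B4 = {0, 1, 2, 4, 7}  B5 = {1, 2, 3, 6, 8}
Tree: B1–B2, B2–B3, B3–B4, B1–B5
Every bag has size at most 5, so the width is 5 − 1 = 4 and tw(G) ≤ 4. For the lower bound, the 5 vertices {0, 1, 2, 4, 7} are pairwise adjacent, and any tree decomposition puts a clique entirely inside one bag — forcing width ≥ 4. Hence tw(G) = 4 exactly.

4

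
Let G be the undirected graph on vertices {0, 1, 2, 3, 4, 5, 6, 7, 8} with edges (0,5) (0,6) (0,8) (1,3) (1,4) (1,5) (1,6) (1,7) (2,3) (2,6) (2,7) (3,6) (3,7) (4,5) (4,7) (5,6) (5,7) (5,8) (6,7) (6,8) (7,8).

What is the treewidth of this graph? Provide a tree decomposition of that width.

Treewidth 3.
Bags: B1 = {1, 5, 6, 7}  B2 = {5, 6, 7, 8}  B3 = {0, 5, 6, 8}  B4 = {1, 3, 6, 7}  B5 = {1, 4, 5, 7}  B6 = {2, 3, 6, 7}
Tree: B1–B2, B2–B3, B1–B4, B1–B5, B4–B6

Each bag holds 4 vertices, so the decomposition has width 3, which upper-bounds the treewidth. For the lower bound, the 4 vertices {1, 4, 5, 7} are pairwise adjacent, and any tree decomposition puts a clique entirely inside one bag — forcing width ≥ 3. Combining the bounds, tw(G) = 3.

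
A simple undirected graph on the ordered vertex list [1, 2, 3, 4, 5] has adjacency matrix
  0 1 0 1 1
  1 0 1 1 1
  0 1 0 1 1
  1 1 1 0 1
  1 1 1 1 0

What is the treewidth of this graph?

3

A width-3 tree decomposition is:
Bags: B1 = {1, 2, 4, 5}  B2 = {2, 3, 4, 5}
Tree: B1–B2
Every bag has size at most 4, so the width is 4 − 1 = 3 and tw(G) ≤ 3. Conversely, {1, 2, 4, 5} is a clique of size 4, and the vertices of any clique must share a bag in every tree decomposition; so some bag has ≥ 4 vertices and tw(G) ≥ 3. Therefore the treewidth is 3.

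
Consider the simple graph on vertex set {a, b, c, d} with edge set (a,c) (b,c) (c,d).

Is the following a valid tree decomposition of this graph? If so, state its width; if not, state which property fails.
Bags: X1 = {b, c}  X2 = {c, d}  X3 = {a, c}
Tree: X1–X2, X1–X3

Vertex coverage: the bags together contain {a, b, c, d}, the full vertex set. Edge coverage: each edge of G has both endpoints in at least one bag. Running intersection: for every vertex, the bags containing it form a connected subtree. All three properties hold, so this is a valid tree decomposition of width max|bag| − 1 = 1, and hence tw(G) ≤ 1.

Yes; width 1.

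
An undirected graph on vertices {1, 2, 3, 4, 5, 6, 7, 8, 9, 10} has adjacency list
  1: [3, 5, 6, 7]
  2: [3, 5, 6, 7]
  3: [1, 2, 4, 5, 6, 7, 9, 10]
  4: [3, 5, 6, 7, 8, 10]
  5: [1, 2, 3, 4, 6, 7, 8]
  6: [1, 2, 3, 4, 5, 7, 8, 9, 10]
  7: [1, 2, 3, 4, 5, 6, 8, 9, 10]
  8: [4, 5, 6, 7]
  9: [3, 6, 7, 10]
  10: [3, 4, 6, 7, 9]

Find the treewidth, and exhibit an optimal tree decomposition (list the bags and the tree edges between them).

Treewidth 4.
One optimal decomposition is:
Bags: B1 = {3, 4, 6, 7, 10}  B2 = {3, 4, 5, 6, 7}  B3 = {2, 3, 5, 6, 7}  B4 = {1, 3, 5, 6, 7}  B5 = {4, 5, 6, 7, 8}  B6 = {3, 6, 7, 9, 10}
Tree: B1–B2, B2–B3, B3–B4, B2–B5, B1–B6

The largest bag has 5 vertices, giving width 4; this decomposition certifies tw(G) ≤ 4. Conversely, {4, 5, 6, 7, 8} is a clique of size 5, and the vertices of any clique must share a bag in every tree decomposition; so some bag has ≥ 5 vertices and tw(G) ≥ 4. Hence tw(G) = 4 exactly.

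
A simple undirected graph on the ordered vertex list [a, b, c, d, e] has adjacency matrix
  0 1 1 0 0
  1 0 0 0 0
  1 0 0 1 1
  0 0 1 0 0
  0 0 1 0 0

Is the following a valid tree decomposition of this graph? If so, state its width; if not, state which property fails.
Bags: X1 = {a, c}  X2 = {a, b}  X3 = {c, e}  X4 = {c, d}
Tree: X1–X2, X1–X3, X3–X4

Vertex coverage: the bags together contain {a, b, c, d, e}, the full vertex set. Edge coverage: each edge of G has both endpoints in at least one bag. Running intersection: for every vertex, the bags containing it form a connected subtree. All three properties hold, so this is a valid tree decomposition of width max|bag| − 1 = 1, and hence tw(G) ≤ 1.

Yes; width 1.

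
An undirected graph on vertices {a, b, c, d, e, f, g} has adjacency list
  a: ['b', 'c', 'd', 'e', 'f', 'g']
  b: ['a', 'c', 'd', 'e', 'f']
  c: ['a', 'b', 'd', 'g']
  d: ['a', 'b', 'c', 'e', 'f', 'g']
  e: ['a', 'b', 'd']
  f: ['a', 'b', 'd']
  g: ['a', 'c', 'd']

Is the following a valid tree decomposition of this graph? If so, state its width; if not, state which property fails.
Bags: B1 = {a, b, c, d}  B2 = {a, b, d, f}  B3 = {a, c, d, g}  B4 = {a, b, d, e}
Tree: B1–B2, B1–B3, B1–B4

Every vertex of G appears in some bag (union = {a, b, c, d, e, f, g}); every edge is covered by a bag; and for each vertex v the set of bags containing v is connected in the bag tree. The decomposition is therefore valid. The largest bag has 4 vertices, so the width is 3.

Yes; width 3.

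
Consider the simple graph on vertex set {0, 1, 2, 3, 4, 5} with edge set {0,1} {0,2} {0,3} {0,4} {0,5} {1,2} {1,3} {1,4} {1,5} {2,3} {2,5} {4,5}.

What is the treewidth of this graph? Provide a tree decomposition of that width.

Treewidth 3.
Bags: B1 = {0, 1, 2, 5}  B2 = {0, 1, 4, 5}  B3 = {0, 1, 2, 3}
Tree: B1–B2, B1–B3

Every bag has size at most 4, so the width is 4 − 1 = 3 and tw(G) ≤ 3. Conversely, {0, 1, 2, 3} is a clique of size 4, and the vertices of any clique must share a bag in every tree decomposition; so some bag has ≥ 4 vertices and tw(G) ≥ 3. The upper and lower bounds meet at 3, so that is the treewidth.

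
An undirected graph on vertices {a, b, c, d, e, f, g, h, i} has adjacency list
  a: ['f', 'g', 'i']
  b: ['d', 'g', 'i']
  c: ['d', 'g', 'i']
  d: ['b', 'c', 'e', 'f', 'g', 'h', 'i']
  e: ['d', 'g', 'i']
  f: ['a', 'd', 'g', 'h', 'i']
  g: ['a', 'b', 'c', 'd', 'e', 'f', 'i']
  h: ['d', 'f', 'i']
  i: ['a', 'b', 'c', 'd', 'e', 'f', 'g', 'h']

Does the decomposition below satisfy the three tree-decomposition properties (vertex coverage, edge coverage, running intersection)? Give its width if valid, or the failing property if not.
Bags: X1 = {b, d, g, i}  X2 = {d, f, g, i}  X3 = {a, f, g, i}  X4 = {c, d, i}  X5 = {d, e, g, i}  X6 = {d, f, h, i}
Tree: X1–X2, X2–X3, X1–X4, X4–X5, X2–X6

No — edge (g,c) lies in no bag.

A tree decomposition must satisfy three properties: every vertex lies in some bag; for every edge, both endpoints lie together in some bag; and for every vertex, the bags containing it form a connected subtree. Here edge (g,c) lies in no bag, so the decomposition is invalid.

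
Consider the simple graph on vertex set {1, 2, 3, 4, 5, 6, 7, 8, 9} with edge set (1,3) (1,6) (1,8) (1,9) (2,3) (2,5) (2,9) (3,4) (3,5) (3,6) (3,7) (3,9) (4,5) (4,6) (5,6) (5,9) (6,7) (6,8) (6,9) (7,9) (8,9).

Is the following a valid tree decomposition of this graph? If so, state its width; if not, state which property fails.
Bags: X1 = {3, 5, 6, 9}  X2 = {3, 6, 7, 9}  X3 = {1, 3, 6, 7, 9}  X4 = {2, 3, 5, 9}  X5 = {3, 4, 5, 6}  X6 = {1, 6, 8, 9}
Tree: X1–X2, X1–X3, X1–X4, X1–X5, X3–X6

A tree decomposition must satisfy three properties: every vertex lies in some bag; for every edge, both endpoints lie together in some bag; and for every vertex, the bags containing it form a connected subtree. Here bags containing vertex 7 are not connected in the tree, so the decomposition is invalid.

No — bags containing vertex 7 are not connected in the tree.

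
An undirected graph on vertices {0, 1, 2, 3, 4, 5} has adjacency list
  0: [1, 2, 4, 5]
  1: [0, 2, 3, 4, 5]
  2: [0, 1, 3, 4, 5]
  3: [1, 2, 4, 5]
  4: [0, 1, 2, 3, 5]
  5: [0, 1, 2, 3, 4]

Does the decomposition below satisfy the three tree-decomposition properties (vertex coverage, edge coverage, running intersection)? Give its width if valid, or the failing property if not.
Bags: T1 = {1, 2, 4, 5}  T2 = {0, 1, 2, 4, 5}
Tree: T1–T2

No — vertex 3 appears in no bag.

A tree decomposition must satisfy three properties: every vertex lies in some bag; for every edge, both endpoints lie together in some bag; and for every vertex, the bags containing it form a connected subtree. Here vertex 3 appears in no bag, so the decomposition is invalid.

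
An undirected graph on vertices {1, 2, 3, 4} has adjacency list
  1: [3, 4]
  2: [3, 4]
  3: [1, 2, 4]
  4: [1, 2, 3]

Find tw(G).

A width-2 tree decomposition is:
Bags: B1 = {2, 3, 4}  B2 = {1, 3, 4}
Tree: B1–B2
The largest bag has 3 vertices, giving width 2; this decomposition certifies tw(G) ≤ 2. On the other hand G contains the 3-clique {1, 3, 4}. A clique must lie in a single bag of any decomposition, so no decomposition can have width below 2. Combining the bounds, tw(G) = 2.

2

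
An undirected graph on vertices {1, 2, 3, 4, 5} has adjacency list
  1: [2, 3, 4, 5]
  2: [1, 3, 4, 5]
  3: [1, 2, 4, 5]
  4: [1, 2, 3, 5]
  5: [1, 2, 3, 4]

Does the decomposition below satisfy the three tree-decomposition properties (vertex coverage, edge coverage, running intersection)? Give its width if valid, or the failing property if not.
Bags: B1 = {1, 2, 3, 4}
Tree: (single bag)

A tree decomposition must satisfy three properties: every vertex lies in some bag; for every edge, both endpoints lie together in some bag; and for every vertex, the bags containing it form a connected subtree. Here vertex 5 appears in no bag, so the decomposition is invalid.

No — vertex 5 appears in no bag.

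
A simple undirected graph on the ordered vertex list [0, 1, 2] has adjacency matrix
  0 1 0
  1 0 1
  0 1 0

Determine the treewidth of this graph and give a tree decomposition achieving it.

Every bag has size at most 2, so the width is 2 − 1 = 1 and tw(G) ≤ 1. Since G has at least one edge (e.g. 2–1), it is not an edgeless graph, so tw(G) ≥ 1. Hence tw(G) = 1 exactly.

Treewidth 1.
One such decomposition:
Bags: B1 = {1, 2}  B2 = {0, 1}
Tree: B1–B2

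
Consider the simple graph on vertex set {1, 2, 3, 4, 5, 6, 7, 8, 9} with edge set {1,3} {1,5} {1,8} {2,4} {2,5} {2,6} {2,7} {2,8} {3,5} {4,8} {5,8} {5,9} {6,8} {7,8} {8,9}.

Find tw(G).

A width-2 tree decomposition is:
Bags: B1 = {2, 5, 8}  B2 = {1, 5, 8}  B3 = {1, 3, 5}  B4 = {5, 8, 9}  B5 = {2, 4, 8}  B6 = {2, 7, 8}  B7 = {2, 6, 8}
Tree: B1–B2, B2–B3, B1–B4, B1–B5, B5–B6, B6–B7
Each bag holds 3 vertices, so the decomposition has width 2, which upper-bounds the treewidth. On the other hand G contains the 3-clique {1, 5, 8}. A clique must lie in a single bag of any decomposition, so no decomposition can have width below 2. Combining the bounds, tw(G) = 2.

2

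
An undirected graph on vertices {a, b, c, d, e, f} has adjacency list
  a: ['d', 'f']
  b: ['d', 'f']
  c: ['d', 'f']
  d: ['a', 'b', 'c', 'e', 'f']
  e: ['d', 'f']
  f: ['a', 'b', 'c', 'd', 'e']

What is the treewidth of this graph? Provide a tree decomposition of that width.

Each bag holds 3 vertices, so the decomposition has width 2, which upper-bounds the treewidth. For the lower bound, the 3 vertices {d, e, f} are pairwise adjacent, and any tree decomposition puts a clique entirely inside one bag — forcing width ≥ 2. The upper and lower bounds meet at 2, so that is the treewidth.

Treewidth 2.
One such decomposition:
Bags: B1 = {b, d, f}  B2 = {d, e, f}  B3 = {a, d, f}  B4 = {c, d, f}
Tree: B1–B2, B2–B3, B2–B4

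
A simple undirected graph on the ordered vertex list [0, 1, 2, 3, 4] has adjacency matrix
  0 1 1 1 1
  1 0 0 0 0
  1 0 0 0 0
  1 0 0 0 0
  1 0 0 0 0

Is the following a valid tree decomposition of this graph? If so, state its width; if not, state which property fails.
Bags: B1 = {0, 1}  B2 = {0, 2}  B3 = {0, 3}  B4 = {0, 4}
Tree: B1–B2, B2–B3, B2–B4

Checking the three conditions: (i) the bags cover all of {0, 1, 2, 3, 4}; (ii) for each edge, some bag contains both endpoints; (iii) the bags containing any fixed vertex form a subtree. All hold, so the decomposition is valid with width 2 − 1 = 1.

Yes; width 1.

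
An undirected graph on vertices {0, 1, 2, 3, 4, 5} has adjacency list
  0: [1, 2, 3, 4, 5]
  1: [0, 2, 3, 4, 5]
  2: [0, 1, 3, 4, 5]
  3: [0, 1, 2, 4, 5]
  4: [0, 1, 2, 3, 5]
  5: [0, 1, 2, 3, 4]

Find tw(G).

5

A width-5 tree decomposition is:
Bags: B1 = {0, 1, 2, 3, 4, 5}
Tree: (single bag)
A single bag containing all 6 vertices is trivially a valid decomposition of width 5. For the lower bound, the 6 vertices {0, 1, 2, 3, 4, 5} are pairwise adjacent, and any tree decomposition puts a clique entirely inside one bag — forcing width ≥ 5. Therefore the treewidth is 5.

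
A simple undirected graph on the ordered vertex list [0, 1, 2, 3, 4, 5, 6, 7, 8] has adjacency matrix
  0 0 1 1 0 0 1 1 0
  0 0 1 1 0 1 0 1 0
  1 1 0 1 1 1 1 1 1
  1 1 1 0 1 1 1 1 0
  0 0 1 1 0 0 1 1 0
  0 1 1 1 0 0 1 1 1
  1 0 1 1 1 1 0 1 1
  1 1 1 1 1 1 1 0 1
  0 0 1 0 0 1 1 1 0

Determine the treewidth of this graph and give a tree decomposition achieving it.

Every bag has size at most 5, so the width is 5 − 1 = 4 and tw(G) ≤ 4. On the other hand G contains the 5-clique {2, 5, 6, 7, 8}. A clique must lie in a single bag of any decomposition, so no decomposition can have width below 4. The upper and lower bounds meet at 4, so that is the treewidth.

Treewidth 4.
Bags: B1 = {2, 3, 5, 6, 7}  B2 = {1, 2, 3, 5, 7}  B3 = {2, 3, 4, 6, 7}  B4 = {0, 2, 3, 6, 7}  B5 = {2, 5, 6, 7, 8}
Tree: B1–B2, B1–B3, B3–B4, B1–B5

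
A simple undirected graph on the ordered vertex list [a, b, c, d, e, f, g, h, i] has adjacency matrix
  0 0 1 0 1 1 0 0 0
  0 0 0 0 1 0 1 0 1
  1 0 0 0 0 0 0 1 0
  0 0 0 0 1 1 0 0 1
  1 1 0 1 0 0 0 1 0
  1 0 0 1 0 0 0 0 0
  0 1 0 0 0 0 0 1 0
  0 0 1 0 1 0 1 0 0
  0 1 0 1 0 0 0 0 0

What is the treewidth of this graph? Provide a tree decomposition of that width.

Treewidth 3.
Bags: B1 = {a, d, f, i}  B2 = {a, d, e, i}  B3 = {a, b, e, i}  B4 = {a, b, c, e}  B5 = {b, c, e, h}  B6 = {b, c, g, h}
Tree: B1–B2, B2–B3, B3–B4, B4–B5, B5–B6

Every bag has size at most 4, so the width is 4 − 1 = 3 and tw(G) ≤ 3. For the lower bound: the 4 vertex sets {d,f,i}, {a}, {e}, {b,c,g,h} are disjoint, each induces a connected subgraph, and every pair is joined by at least one edge of G. Contracting each set to a single vertex therefore yields K_{4} as a minor, and since treewidth is minor-monotone, tw(G) ≥ tw(K_{4}) = 3. Therefore the treewidth is 3.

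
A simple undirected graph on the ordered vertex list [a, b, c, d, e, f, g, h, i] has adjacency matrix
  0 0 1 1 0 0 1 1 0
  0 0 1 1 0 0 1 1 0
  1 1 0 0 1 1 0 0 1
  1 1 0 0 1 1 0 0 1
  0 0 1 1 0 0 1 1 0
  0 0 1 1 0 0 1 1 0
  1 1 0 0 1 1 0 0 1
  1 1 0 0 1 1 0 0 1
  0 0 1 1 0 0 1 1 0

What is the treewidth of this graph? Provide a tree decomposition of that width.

Treewidth 4.
Bags: B1 = {b, c, d, g, h}  B2 = {c, d, e, g, h}  B3 = {c, d, f, g, h}  B4 = {c, d, g, h, i}  B5 = {a, c, d, g, h}
Tree: B1–B2, B2–B3, B3–B4, B4–B5

The largest bag has 5 vertices, giving width 4; this decomposition certifies tw(G) ≤ 4. For the lower bound: the 5 vertex sets {b,d}, {c,e}, {f,h}, {g}, {i} are disjoint, each induces a connected subgraph, and every pair is joined by at least one edge of G. Contracting each set to a single vertex therefore yields K_{5} as a minor, and since treewidth is minor-monotone, tw(G) ≥ tw(K_{5}) = 4. Hence tw(G) = 4 exactly.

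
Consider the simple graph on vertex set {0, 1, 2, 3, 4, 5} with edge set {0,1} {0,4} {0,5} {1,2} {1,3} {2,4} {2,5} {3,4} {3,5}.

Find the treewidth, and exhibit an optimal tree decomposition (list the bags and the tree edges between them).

Treewidth 3.
One optimal decomposition is:
Bags: B1 = {0, 1, 2, 3}  B2 = {0, 2, 3, 5}  B3 = {0, 2, 3, 4}
Tree: B1–B2, B2–B3

Each bag holds 4 vertices, so the decomposition has width 3, which upper-bounds the treewidth. For the lower bound: the 4 vertex sets {1,2}, {3,5}, {0}, {4} are disjoint, each induces a connected subgraph, and every pair is joined by at least one edge of G. Contracting each set to a single vertex therefore yields K_{4} as a minor, and since treewidth is minor-monotone, tw(G) ≥ tw(K_{4}) = 3. The upper and lower bounds meet at 3, so that is the treewidth.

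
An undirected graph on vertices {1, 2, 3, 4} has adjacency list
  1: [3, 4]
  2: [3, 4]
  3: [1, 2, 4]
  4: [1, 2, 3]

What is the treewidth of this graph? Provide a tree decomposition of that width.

Each bag holds 3 vertices, so the decomposition has width 2, which upper-bounds the treewidth. For the lower bound, the 3 vertices {1, 3, 4} are pairwise adjacent, and any tree decomposition puts a clique entirely inside one bag — forcing width ≥ 2. The upper and lower bounds meet at 2, so that is the treewidth.

Treewidth 2.
Bags: B1 = {2, 3, 4}  B2 = {1, 3, 4}
Tree: B1–B2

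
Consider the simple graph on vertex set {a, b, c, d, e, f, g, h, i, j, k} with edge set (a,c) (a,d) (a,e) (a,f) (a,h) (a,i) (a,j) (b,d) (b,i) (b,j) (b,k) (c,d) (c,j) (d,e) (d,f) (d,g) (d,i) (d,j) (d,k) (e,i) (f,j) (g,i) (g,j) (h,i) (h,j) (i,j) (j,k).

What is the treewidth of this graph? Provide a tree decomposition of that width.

Treewidth 3.
One optimal decomposition is:
Bags: B1 = {d, g, i, j}  B2 = {a, d, i, j}  B3 = {b, d, i, j}  B4 = {a, d, e, i}  B5 = {a, d, f, j}  B6 = {a, c, d, j}  B7 = {b, d, j, k}  B8 = {a, h, i, j}
Tree: B1–B2, B1–B3, B2–B4, B2–B5, B2–B6, B3–B7, B2–B8

Each bag holds 4 vertices, so the decomposition has width 3, which upper-bounds the treewidth. On the other hand G contains the 4-clique {a, c, d, j}. A clique must lie in a single bag of any decomposition, so no decomposition can have width below 3. Therefore the treewidth is 3.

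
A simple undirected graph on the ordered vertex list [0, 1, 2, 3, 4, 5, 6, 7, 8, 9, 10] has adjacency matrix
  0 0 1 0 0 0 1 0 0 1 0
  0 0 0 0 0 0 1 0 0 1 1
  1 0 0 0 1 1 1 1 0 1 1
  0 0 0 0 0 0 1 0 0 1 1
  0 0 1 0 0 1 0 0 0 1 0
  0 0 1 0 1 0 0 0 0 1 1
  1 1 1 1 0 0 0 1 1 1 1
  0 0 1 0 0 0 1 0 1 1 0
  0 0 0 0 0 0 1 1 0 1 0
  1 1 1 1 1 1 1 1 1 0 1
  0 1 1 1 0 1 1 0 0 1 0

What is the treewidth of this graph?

3

A width-3 tree decomposition is:
Bags: B1 = {2, 5, 9, 10}  B2 = {2, 6, 9, 10}  B3 = {2, 6, 7, 9}  B4 = {1, 6, 9, 10}  B5 = {6, 7, 8, 9}  B6 = {0, 2, 6, 9}  B7 = {2, 4, 5, 9}  B8 = {3, 6, 9, 10}
Tree: B1–B2, B2–B3, B2–B4, B3–B5, B2–B6, B1–B7, B2–B8
Each bag holds 4 vertices, so the decomposition has width 3, which upper-bounds the treewidth. On the other hand G contains the 4-clique {2, 4, 5, 9}. A clique must lie in a single bag of any decomposition, so no decomposition can have width below 3. The upper and lower bounds meet at 3, so that is the treewidth.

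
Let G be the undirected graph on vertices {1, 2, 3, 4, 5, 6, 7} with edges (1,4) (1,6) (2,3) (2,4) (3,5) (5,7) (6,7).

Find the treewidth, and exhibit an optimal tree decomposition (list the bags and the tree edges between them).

Treewidth 2.
One such decomposition:
Bags: B1 = {2, 3, 4}  B2 = {3, 4, 5}  B3 = {4, 5, 7}  B4 = {4, 6, 7}  B5 = {1, 4, 6}
Tree: B1–B2, B2–B3, B3–B4, B4–B5

Each bag holds 3 vertices, so the decomposition has width 2, which upper-bounds the treewidth. For the lower bound, G contains the cycle 4–2–3–5–7–6–1–4, so G is not a forest; only forests have treewidth ≤ 1, hence tw(G) ≥ 2. Hence tw(G) = 2 exactly.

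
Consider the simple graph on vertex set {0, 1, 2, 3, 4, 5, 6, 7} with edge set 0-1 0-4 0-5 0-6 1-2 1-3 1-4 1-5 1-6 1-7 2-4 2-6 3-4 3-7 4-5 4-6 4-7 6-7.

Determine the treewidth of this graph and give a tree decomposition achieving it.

Each bag holds 4 vertices, so the decomposition has width 3, which upper-bounds the treewidth. On the other hand G contains the 4-clique {1, 3, 4, 7}. A clique must lie in a single bag of any decomposition, so no decomposition can have width below 3. Therefore the treewidth is 3.

Treewidth 3.
Bags: B1 = {0, 1, 4, 6}  B2 = {1, 4, 6, 7}  B3 = {1, 2, 4, 6}  B4 = {0, 1, 4, 5}  B5 = {1, 3, 4, 7}
Tree: B1–B2, B1–B3, B1–B4, B2–B5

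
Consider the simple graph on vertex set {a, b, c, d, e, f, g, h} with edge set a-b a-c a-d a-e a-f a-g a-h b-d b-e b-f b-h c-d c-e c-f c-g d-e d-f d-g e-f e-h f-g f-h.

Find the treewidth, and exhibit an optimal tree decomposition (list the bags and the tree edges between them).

The largest bag has 5 vertices, giving width 4; this decomposition certifies tw(G) ≤ 4. Conversely, {a, c, d, f, g} is a clique of size 5, and the vertices of any clique must share a bag in every tree decomposition; so some bag has ≥ 5 vertices and tw(G) ≥ 4. The upper and lower bounds meet at 4, so that is the treewidth.

Treewidth 4.
Bags: B1 = {a, c, d, e, f}  B2 = {a, c, d, f, g}  B3 = {a, b, d, e, f}  B4 = {a, b, e, f, h}
Tree: B1–B2, B1–B3, B3–B4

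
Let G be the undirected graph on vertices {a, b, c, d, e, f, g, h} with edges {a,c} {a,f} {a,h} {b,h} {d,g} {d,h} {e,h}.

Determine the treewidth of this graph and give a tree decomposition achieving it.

Treewidth 1.
Bags: B1 = {b, h}  B2 = {d, h}  B3 = {e, h}  B4 = {a, h}  B5 = {a, f}  B6 = {a, c}  B7 = {d, g}
Tree: B1–B2, B2–B3, B1–B4, B4–B5, B4–B6, B2–B7

Every bag has size at most 2, so the width is 2 − 1 = 1 and tw(G) ≤ 1. Since G has at least one edge (e.g. b–h), it is not an edgeless graph, so tw(G) ≥ 1. The upper and lower bounds meet at 1, so that is the treewidth.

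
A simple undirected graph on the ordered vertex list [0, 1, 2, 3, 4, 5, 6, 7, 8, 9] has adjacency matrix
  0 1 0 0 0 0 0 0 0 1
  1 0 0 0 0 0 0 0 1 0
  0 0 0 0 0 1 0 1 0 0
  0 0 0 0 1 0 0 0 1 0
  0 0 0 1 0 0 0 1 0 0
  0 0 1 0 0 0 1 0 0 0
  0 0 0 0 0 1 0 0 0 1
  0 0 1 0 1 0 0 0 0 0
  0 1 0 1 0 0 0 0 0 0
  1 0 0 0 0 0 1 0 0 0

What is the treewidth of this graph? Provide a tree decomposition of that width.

Treewidth 2.
Bags: B1 = {1, 3, 8}  B2 = {1, 3, 4}  B3 = {1, 4, 7}  B4 = {1, 2, 7}  B5 = {1, 2, 5}  B6 = {1, 5, 6}  B7 = {1, 6, 9}  B8 = {0, 1, 9}
Tree: B1–B2, B2–B3, B3–B4, B4–B5, B5–B6, B6–B7, B7–B8

The largest bag has 3 vertices, giving width 2; this decomposition certifies tw(G) ≤ 2. The edges 1–8–3–4–7–2–5–6–9–0–1 form a cycle, so G is not a tree and its treewidth is at least 2. Combining the bounds, tw(G) = 2.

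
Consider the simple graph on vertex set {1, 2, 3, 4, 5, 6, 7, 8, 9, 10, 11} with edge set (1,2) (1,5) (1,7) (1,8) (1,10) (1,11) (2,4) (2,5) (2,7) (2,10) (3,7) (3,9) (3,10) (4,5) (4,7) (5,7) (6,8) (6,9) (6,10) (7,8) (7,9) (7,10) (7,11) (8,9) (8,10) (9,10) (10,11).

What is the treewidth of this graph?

3

A width-3 tree decomposition is:
Bags: B1 = {1, 7, 10, 11}  B2 = {1, 2, 7, 10}  B3 = {1, 7, 8, 10}  B4 = {1, 2, 5, 7}  B5 = {2, 4, 5, 7}  B6 = {7, 8, 9, 10}  B7 = {3, 7, 9, 10}  B8 = {6, 8, 9, 10}
Tree: B1–B2, B2–B3, B2–B4, B4–B5, B3–B6, B6–B7, B6–B8
The largest bag has 4 vertices, giving width 3; this decomposition certifies tw(G) ≤ 3. On the other hand G contains the 4-clique {6, 8, 9, 10}. A clique must lie in a single bag of any decomposition, so no decomposition can have width below 3. Hence tw(G) = 3 exactly.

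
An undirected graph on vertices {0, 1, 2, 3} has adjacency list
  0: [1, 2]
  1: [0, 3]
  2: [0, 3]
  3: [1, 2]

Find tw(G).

A width-2 tree decomposition is:
Bags: B1 = {1, 2, 3}  B2 = {0, 1, 2}
Tree: B1–B2
Every bag has size at most 3, so the width is 3 − 1 = 2 and tw(G) ≤ 2. For the lower bound, G contains the cycle 1–3–2–0–1, so G is not a forest; only forests have treewidth ≤ 1, hence tw(G) ≥ 2. Combining the bounds, tw(G) = 2.

2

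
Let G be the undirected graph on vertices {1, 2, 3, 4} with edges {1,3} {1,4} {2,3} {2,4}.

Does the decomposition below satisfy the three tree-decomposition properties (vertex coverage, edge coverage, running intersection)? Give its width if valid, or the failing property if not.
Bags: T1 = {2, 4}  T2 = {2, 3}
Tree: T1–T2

A tree decomposition must satisfy three properties: every vertex lies in some bag; for every edge, both endpoints lie together in some bag; and for every vertex, the bags containing it form a connected subtree. Here vertex 1 appears in no bag, so the decomposition is invalid.

No — vertex 1 appears in no bag.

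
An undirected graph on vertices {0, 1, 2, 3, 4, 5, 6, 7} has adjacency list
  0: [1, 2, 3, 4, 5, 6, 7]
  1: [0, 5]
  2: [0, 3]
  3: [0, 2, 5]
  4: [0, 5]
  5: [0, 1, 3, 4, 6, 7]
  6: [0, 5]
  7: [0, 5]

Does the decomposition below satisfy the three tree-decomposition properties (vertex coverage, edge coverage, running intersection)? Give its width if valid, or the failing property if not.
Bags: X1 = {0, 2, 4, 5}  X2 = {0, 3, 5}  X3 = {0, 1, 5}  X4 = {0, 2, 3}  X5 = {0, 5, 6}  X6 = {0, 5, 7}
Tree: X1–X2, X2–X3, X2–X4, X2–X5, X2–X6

No — bags containing vertex 2 are not connected in the tree.

A tree decomposition must satisfy three properties: every vertex lies in some bag; for every edge, both endpoints lie together in some bag; and for every vertex, the bags containing it form a connected subtree. Here bags containing vertex 2 are not connected in the tree, so the decomposition is invalid.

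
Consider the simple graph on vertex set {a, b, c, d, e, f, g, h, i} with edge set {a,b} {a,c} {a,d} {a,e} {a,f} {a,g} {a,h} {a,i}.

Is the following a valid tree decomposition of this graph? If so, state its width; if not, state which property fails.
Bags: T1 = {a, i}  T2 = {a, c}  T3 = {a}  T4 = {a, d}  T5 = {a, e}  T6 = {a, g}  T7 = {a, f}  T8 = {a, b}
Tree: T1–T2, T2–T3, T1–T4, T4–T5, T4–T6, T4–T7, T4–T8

A tree decomposition must satisfy three properties: every vertex lies in some bag; for every edge, both endpoints lie together in some bag; and for every vertex, the bags containing it form a connected subtree. Here vertex h appears in no bag, so the decomposition is invalid.

No — vertex h appears in no bag.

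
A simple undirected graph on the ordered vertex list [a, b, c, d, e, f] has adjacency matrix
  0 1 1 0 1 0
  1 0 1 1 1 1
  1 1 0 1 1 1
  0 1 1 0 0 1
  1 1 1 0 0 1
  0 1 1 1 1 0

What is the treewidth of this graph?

A width-3 tree decomposition is:
Bags: B1 = {a, b, c, e}  B2 = {b, c, e, f}  B3 = {b, c, d, f}
Tree: B1–B2, B2–B3
Each bag holds 4 vertices, so the decomposition has width 3, which upper-bounds the treewidth. Conversely, {b, c, d, f} is a clique of size 4, and the vertices of any clique must share a bag in every tree decomposition; so some bag has ≥ 4 vertices and tw(G) ≥ 3. Hence tw(G) = 3 exactly.

3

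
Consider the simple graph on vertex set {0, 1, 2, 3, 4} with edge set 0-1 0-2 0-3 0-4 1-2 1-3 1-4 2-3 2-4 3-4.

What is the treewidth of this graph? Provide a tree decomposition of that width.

Treewidth 4.
One such decomposition:
Bags: B1 = {0, 1, 2, 3, 4}
Tree: (single bag)

A single bag containing all 5 vertices is trivially a valid decomposition of width 4. Conversely, {0, 1, 2, 3, 4} is a clique of size 5, and the vertices of any clique must share a bag in every tree decomposition; so some bag has ≥ 5 vertices and tw(G) ≥ 4. Combining the bounds, tw(G) = 4.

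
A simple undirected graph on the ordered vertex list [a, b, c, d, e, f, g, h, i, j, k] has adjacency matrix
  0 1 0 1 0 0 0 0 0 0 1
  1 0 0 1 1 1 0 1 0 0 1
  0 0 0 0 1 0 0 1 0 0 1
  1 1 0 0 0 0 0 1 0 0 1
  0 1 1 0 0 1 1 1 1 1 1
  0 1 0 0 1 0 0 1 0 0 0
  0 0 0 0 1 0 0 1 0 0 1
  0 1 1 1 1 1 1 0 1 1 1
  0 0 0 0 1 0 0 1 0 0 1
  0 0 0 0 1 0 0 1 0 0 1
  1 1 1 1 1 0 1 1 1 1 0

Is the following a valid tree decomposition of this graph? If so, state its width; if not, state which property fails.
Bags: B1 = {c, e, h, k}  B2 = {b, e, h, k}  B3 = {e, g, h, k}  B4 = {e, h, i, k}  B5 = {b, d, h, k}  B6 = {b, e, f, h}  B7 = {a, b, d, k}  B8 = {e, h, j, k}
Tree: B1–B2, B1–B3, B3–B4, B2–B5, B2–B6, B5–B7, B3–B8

Yes; width 3.

Vertex coverage: the bags together contain {a, b, c, d, e, f, g, h, i, j, k}, the full vertex set. Edge coverage: each edge of G has both endpoints in at least one bag. Running intersection: for every vertex, the bags containing it form a connected subtree. All three properties hold, so this is a valid tree decomposition of width max|bag| − 1 = 3, and hence tw(G) ≤ 3.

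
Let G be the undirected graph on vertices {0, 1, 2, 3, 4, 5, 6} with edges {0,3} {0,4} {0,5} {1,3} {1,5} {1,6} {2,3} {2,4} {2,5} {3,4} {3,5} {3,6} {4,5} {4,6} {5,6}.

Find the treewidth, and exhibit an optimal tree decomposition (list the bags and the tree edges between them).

Each bag holds 4 vertices, so the decomposition has width 3, which upper-bounds the treewidth. For the lower bound, the 4 vertices {1, 3, 5, 6} are pairwise adjacent, and any tree decomposition puts a clique entirely inside one bag — forcing width ≥ 3. Therefore the treewidth is 3.

Treewidth 3.
One optimal decomposition is:
Bags: B1 = {2, 3, 4, 5}  B2 = {0, 3, 4, 5}  B3 = {3, 4, 5, 6}  B4 = {1, 3, 5, 6}
Tree: B1–B2, B2–B3, B3–B4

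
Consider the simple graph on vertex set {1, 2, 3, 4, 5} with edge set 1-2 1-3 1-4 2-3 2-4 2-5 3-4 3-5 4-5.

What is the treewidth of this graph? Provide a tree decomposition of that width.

Every bag has size at most 4, so the width is 4 − 1 = 3 and tw(G) ≤ 3. For the lower bound, the 4 vertices {1, 2, 3, 4} are pairwise adjacent, and any tree decomposition puts a clique entirely inside one bag — forcing width ≥ 3. Combining the bounds, tw(G) = 3.

Treewidth 3.
One optimal decomposition is:
Bags: B1 = {2, 3, 4, 5}  B2 = {1, 2, 3, 4}
Tree: B1–B2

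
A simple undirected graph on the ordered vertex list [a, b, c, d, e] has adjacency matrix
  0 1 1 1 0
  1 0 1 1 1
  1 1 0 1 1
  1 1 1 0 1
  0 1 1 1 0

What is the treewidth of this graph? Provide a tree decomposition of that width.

Treewidth 3.
One such decomposition:
Bags: B1 = {a, b, c, d}  B2 = {b, c, d, e}
Tree: B1–B2

The largest bag has 4 vertices, giving width 3; this decomposition certifies tw(G) ≤ 3. On the other hand G contains the 4-clique {b, c, d, e}. A clique must lie in a single bag of any decomposition, so no decomposition can have width below 3. The upper and lower bounds meet at 3, so that is the treewidth.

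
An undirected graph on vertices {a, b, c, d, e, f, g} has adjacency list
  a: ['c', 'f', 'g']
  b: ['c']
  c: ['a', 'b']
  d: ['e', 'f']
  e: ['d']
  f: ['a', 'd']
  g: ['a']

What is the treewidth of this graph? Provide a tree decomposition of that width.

Treewidth 1.
One such decomposition:
Bags: B1 = {a, c}  B2 = {a, f}  B3 = {a, g}  B4 = {d, f}  B5 = {d, e}  B6 = {b, c}
Tree: B1–B2, B2–B3, B2–B4, B4–B5, B1–B6

The largest bag has 2 vertices, giving width 1; this decomposition certifies tw(G) ≤ 1. Any graph with an edge has treewidth ≥ 1, and G has the edge c–a. Combining the bounds, tw(G) = 1.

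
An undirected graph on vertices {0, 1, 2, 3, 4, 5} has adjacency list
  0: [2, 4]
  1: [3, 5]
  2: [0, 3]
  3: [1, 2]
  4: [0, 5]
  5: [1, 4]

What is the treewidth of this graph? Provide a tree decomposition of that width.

Treewidth 2.
One optimal decomposition is:
Bags: B1 = {0, 4, 5}  B2 = {0, 2, 5}  B3 = {2, 3, 5}  B4 = {1, 3, 5}
Tree: B1–B2, B2–B3, B3–B4

Every bag has size at most 3, so the width is 3 − 1 = 2 and tw(G) ≤ 2. For the lower bound, G contains the cycle 5–4–0–2–3–1–5, so G is not a forest; only forests have treewidth ≤ 1, hence tw(G) ≥ 2. Hence tw(G) = 2 exactly.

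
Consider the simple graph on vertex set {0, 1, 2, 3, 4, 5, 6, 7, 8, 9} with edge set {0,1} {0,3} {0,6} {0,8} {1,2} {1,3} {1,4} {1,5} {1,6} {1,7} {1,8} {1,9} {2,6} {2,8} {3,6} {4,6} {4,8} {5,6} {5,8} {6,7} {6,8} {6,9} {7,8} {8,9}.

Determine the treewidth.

3

A width-3 tree decomposition is:
Bags: B1 = {1, 5, 6, 8}  B2 = {1, 4, 6, 8}  B3 = {1, 6, 8, 9}  B4 = {0, 1, 6, 8}  B5 = {1, 2, 6, 8}  B6 = {1, 6, 7, 8}  B7 = {0, 1, 3, 6}
Tree: B1–B2, B1–B3, B1–B4, B2–B5, B3–B6, B4–B7
The largest bag has 4 vertices, giving width 3; this decomposition certifies tw(G) ≤ 3. For the lower bound, the 4 vertices {0, 1, 6, 8} are pairwise adjacent, and any tree decomposition puts a clique entirely inside one bag — forcing width ≥ 3. Combining the bounds, tw(G) = 3.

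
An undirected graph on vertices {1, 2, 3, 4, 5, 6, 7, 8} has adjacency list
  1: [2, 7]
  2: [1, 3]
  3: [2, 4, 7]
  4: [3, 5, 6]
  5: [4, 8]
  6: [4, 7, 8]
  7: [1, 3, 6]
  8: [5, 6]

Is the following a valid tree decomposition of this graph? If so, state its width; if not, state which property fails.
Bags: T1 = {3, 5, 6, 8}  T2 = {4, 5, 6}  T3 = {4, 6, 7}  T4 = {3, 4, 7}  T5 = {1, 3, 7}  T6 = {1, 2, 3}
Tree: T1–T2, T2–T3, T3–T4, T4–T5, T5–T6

No — bags containing vertex 3 are not connected in the tree.

A tree decomposition must satisfy three properties: every vertex lies in some bag; for every edge, both endpoints lie together in some bag; and for every vertex, the bags containing it form a connected subtree. Here bags containing vertex 3 are not connected in the tree, so the decomposition is invalid.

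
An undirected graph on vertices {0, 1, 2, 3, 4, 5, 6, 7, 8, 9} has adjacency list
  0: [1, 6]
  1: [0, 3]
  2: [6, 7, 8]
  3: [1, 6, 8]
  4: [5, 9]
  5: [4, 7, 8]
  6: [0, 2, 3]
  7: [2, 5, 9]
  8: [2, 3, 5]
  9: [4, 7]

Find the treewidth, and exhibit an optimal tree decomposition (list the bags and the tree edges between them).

The largest bag has 3 vertices, giving width 2; this decomposition certifies tw(G) ≤ 2. Since 4–9–7–5–4 is a cycle in G, G is not acyclic. Forests are exactly the graphs of treewidth ≤ 1, so tw(G) ≥ 2. Therefore the treewidth is 2.

Treewidth 2.
One such decomposition:
Bags: B1 = {4, 5, 9}  B2 = {5, 7, 9}  B3 = {5, 7, 8}  B4 = {2, 7, 8}  B5 = {2, 3, 8}  B6 = {2, 3, 6}  B7 = {1, 3, 6}  B8 = {0, 1, 6}
Tree: B1–B2, B2–B3, B3–B4, B4–B5, B5–B6, B6–B7, B7–B8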